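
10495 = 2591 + 7904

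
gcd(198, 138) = 6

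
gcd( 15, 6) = 3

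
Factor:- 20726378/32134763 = - 2^1*  19^1*59^( - 1 )*97^1*151^( - 1)*3607^( - 1)* 5623^1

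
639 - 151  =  488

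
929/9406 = 929/9406 =0.10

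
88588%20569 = 6312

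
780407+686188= 1466595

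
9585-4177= 5408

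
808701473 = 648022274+160679199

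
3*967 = 2901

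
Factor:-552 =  - 2^3*3^1*23^1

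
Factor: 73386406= 2^1 * 389^1*94327^1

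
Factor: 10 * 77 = 770 =2^1*5^1*7^1*11^1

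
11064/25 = 442  +  14/25 = 442.56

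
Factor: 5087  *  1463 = 7^1*11^1 * 19^1 * 5087^1 = 7442281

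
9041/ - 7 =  - 9041/7 = - 1291.57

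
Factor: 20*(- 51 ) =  - 2^2 * 3^1*5^1 * 17^1 = -1020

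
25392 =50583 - 25191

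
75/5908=75/5908= 0.01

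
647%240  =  167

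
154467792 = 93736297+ 60731495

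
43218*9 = 388962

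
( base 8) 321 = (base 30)6T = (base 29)76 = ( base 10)209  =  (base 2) 11010001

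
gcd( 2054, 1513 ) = 1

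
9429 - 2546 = 6883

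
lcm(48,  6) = 48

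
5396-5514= - 118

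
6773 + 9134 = 15907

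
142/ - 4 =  -71/2 = - 35.50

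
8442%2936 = 2570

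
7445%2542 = 2361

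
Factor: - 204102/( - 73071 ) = 2^1*17^1*  29^1*353^( - 1) = 986/353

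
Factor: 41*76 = 3116=2^2*19^1 * 41^1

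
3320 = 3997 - 677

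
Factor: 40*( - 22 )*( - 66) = 58080= 2^5*3^1*5^1*11^2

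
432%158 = 116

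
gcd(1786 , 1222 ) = 94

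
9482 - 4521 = 4961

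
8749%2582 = 1003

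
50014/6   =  8335 + 2/3 = 8335.67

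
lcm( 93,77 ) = 7161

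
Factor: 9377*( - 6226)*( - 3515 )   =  2^1*5^1*11^1*19^1*37^1 * 283^1 *9377^1 = 205209925030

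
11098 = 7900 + 3198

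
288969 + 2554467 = 2843436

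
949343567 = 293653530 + 655690037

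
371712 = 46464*8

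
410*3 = 1230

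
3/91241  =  3/91241 = 0.00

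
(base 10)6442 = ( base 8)14452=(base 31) 6lp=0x192a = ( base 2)1100100101010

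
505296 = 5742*88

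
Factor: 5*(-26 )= - 2^1*5^1 * 13^1=-130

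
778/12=64 + 5/6 = 64.83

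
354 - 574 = - 220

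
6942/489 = 2314/163 = 14.20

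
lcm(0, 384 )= 0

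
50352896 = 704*71524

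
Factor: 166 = 2^1*83^1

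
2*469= 938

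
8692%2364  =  1600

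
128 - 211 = -83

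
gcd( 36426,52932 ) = 6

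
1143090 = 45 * 25402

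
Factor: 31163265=3^3*5^1*7^3*673^1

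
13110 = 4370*3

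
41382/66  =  627= 627.00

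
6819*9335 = 63655365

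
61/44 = 61/44 = 1.39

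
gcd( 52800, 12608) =64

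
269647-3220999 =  - 2951352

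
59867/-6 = - 9978 + 1/6  =  -9977.83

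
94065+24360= 118425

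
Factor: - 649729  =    -  31^1*20959^1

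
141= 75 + 66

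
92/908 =23/227 = 0.10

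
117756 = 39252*3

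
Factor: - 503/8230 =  - 2^( - 1)*5^(-1 )*503^1*823^( - 1)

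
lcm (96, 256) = 768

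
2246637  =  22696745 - 20450108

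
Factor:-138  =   - 2^1 * 3^1  *23^1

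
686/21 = 98/3  =  32.67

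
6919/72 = 96 +7/72=96.10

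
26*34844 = 905944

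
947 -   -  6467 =7414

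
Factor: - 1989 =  - 3^2 *13^1*17^1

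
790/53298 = 395/26649 = 0.01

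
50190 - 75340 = - 25150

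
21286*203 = 4321058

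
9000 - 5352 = 3648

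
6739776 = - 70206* ( - 96)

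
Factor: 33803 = 7^1*11^1*439^1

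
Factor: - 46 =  - 2^1*23^1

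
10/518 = 5/259 =0.02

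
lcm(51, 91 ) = 4641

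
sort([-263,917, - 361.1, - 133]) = [  -  361.1, - 263, - 133, 917]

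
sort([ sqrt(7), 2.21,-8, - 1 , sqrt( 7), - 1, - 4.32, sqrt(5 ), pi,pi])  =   [ - 8, - 4.32, - 1 ,  -  1,2.21, sqrt( 5 ), sqrt( 7 ), sqrt( 7 ),pi, pi]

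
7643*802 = 6129686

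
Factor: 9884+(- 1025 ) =3^1*2953^1 = 8859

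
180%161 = 19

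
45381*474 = 21510594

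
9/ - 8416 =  - 1 + 8407/8416 = - 0.00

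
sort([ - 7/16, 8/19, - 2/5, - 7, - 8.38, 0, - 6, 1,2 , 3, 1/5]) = [ - 8.38, - 7 , - 6, - 7/16, - 2/5  ,  0, 1/5,8/19 , 1,  2,3 ] 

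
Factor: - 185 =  - 5^1*37^1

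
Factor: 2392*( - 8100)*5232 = -101371046400 =- 2^9*3^5* 5^2*13^1 * 23^1*109^1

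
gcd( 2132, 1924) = 52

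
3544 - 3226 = 318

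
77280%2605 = 1735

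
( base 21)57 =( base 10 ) 112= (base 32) 3G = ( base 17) 6A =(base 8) 160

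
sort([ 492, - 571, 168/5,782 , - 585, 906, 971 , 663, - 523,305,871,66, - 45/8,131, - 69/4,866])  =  [-585, - 571,-523, - 69/4, - 45/8, 168/5,  66,131,305,492,663,782,866,871,  906,971] 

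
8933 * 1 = 8933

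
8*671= 5368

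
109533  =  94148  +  15385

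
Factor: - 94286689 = - 7^1*89^1*151343^1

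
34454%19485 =14969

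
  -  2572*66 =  - 169752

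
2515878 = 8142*309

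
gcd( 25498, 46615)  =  1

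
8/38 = 4/19 = 0.21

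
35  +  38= 73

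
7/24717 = 1/3531 = 0.00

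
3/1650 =1/550 = 0.00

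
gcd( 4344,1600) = 8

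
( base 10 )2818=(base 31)2SS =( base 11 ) 2132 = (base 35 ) 2AI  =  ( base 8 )5402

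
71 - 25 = 46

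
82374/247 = 82374/247 = 333.50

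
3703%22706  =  3703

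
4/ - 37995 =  - 1 + 37991/37995 = - 0.00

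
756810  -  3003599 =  - 2246789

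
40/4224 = 5/528 = 0.01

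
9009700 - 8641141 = 368559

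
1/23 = 1/23 = 0.04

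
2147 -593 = 1554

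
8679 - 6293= 2386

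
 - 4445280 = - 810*5488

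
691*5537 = 3826067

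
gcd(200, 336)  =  8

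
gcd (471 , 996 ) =3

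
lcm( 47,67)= 3149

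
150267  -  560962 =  - 410695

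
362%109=35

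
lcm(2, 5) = 10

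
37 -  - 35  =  72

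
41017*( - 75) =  - 3076275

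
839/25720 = 839/25720 = 0.03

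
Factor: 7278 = 2^1*3^1*  1213^1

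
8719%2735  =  514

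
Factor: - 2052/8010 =  -  2^1*3^1*5^( - 1 )*19^1*89^( - 1) = - 114/445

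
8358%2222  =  1692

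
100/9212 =25/2303 = 0.01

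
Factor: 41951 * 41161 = 7^1*13^1*461^1*41161^1 = 1726745111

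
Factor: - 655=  - 5^1*131^1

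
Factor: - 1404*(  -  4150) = 2^3*3^3*5^2*13^1*83^1 = 5826600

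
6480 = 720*9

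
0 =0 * 47966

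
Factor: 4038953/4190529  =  3^( -1) * 7^( - 2 )*29^( - 1)*983^( - 1)*4038953^1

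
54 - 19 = 35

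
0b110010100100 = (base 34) 2r6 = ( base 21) 772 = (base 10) 3236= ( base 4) 302210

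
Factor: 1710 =2^1*3^2*5^1*19^1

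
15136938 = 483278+14653660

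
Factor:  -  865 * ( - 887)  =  5^1*173^1*887^1 = 767255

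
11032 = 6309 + 4723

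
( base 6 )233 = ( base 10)93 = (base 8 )135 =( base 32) 2T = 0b1011101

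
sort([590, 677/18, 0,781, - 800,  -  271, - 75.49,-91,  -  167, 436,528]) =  [ - 800,  -  271, - 167, - 91, - 75.49, 0, 677/18,  436, 528,  590, 781] 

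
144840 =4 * 36210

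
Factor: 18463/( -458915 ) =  - 5^(-1)*17^ ( - 1) * 37^1*499^1*5399^ ( - 1 )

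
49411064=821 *60184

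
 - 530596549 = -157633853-372962696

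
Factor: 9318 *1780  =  16586040 = 2^3*3^1*5^1*89^1*  1553^1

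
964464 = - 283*(- 3408 ) 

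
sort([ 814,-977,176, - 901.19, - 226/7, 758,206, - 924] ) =[ - 977,  -  924, - 901.19, - 226/7,176, 206,758, 814]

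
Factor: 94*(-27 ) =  - 2^1 * 3^3*47^1 = - 2538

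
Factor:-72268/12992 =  - 2^(  -  4)*89^1  =  -89/16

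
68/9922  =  34/4961 = 0.01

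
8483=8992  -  509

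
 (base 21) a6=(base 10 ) 216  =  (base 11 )187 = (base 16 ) d8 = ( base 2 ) 11011000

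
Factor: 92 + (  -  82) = 2^1*5^1 = 10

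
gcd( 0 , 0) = 0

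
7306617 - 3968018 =3338599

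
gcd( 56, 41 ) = 1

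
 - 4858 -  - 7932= 3074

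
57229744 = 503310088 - 446080344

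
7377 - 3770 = 3607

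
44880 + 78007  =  122887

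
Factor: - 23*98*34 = -76636 = - 2^2*7^2 * 17^1*23^1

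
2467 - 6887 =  - 4420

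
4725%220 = 105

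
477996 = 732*653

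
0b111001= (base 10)57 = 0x39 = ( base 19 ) 30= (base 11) 52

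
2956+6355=9311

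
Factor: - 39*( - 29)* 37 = 41847 = 3^1*13^1*29^1*37^1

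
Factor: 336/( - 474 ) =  - 56/79 =-2^3*7^1*79^(  -  1)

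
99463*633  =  62960079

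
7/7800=7/7800=0.00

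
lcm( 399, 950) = 19950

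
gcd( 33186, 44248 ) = 11062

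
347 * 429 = 148863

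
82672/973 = 82672/973 = 84.97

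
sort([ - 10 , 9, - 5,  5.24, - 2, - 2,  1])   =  [ - 10, - 5, - 2, - 2,1, 5.24 , 9 ] 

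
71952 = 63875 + 8077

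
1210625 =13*93125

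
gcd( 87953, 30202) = 1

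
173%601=173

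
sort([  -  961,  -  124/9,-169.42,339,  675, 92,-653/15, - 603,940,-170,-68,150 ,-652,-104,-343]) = [ -961, - 652 ,- 603,-343,  -  170,-169.42,  -  104 , - 68,-653/15,  -  124/9, 92, 150,339,  675,  940 ]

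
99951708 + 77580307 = 177532015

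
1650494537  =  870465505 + 780029032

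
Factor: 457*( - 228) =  - 2^2*3^1 * 19^1*457^1  =  - 104196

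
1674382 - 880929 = 793453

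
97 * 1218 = 118146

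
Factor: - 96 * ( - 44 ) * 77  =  325248 = 2^7*  3^1 * 7^1*11^2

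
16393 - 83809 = -67416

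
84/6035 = 84/6035 = 0.01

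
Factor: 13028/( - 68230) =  - 6514/34115= -  2^1*5^( - 1)*3257^1*6823^(  -  1 ) 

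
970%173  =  105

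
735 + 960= 1695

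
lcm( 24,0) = 0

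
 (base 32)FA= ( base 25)jf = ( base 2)111101010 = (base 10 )490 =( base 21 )127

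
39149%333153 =39149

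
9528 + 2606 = 12134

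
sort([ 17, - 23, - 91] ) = [ - 91, - 23,17 ]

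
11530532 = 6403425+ 5127107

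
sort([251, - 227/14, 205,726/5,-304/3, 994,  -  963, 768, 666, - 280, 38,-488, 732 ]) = [  -  963, - 488, - 280, - 304/3, - 227/14, 38, 726/5, 205,  251  ,  666, 732, 768, 994]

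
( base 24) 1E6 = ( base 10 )918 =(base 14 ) 498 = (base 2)1110010110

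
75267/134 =75267/134=561.69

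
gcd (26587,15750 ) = 1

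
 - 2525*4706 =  - 11882650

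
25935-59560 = -33625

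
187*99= 18513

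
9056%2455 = 1691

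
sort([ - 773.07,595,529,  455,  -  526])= [ - 773.07,- 526  ,  455,529 , 595]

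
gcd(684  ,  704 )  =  4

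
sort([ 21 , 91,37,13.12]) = [ 13.12, 21, 37,91]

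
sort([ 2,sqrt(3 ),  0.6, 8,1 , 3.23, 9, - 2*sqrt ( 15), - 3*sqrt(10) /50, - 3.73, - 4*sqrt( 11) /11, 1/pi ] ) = [ - 2*sqrt (15), - 3.73, - 4*sqrt(11 ) /11,-3 *sqrt( 10 )/50, 1/pi, 0.6,1,sqrt(3 ), 2,3.23, 8, 9] 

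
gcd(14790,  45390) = 510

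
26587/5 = 26587/5  =  5317.40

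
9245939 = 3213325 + 6032614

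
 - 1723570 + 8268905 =6545335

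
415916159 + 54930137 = 470846296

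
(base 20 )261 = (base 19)2A9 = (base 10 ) 921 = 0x399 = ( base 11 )768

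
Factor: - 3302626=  - 2^1 * 1651313^1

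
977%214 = 121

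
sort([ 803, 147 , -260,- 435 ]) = [ - 435, - 260,147,803]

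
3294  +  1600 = 4894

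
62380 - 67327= - 4947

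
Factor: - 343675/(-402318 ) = 2^( - 1 )*3^( - 2)*5^2 * 7^ (-1)*31^ ( - 1)*59^1  *  103^ (  -  1)*233^1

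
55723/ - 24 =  - 2322 +5/24 =- 2321.79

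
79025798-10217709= 68808089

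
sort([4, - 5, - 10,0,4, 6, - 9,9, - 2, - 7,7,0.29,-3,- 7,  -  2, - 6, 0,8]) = [-10, - 9, - 7, - 7,-6, - 5, - 3, - 2, - 2,0,0, 0.29,  4, 4 , 6,7, 8, 9 ]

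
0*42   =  0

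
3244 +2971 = 6215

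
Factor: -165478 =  - 2^1* 17^1*31^1 * 157^1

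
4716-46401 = -41685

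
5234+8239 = 13473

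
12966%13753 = 12966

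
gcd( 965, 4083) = 1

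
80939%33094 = 14751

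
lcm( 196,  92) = 4508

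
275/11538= 275/11538 = 0.02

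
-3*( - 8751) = 26253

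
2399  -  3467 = -1068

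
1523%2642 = 1523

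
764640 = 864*885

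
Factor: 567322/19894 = 29^( - 1)*827^1 = 827/29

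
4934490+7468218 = 12402708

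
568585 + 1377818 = 1946403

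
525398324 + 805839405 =1331237729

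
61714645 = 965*63953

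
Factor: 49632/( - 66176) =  - 2^(-2)*3^1 =- 3/4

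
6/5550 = 1/925 =0.00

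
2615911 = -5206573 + 7822484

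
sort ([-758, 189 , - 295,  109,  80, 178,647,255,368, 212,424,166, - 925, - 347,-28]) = [-925, - 758, - 347, - 295, - 28, 80 , 109, 166,178,189, 212,255,368,424,647]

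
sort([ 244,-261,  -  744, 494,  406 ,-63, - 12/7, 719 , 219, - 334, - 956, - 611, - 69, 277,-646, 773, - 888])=[- 956, - 888,  -  744, - 646, - 611, - 334, - 261, - 69,- 63, - 12/7, 219, 244, 277, 406,494 , 719, 773]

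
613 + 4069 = 4682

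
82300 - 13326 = 68974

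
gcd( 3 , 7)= 1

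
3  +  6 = 9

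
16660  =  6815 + 9845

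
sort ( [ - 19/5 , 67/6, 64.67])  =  [  -  19/5, 67/6  ,  64.67 ] 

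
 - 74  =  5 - 79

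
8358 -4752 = 3606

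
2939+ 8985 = 11924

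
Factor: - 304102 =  - 2^1 * 383^1*397^1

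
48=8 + 40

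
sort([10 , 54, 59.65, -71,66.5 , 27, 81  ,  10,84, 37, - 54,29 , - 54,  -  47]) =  [ - 71, - 54, - 54,-47, 10, 10,27, 29,  37 , 54, 59.65, 66.5, 81,84 ] 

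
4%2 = 0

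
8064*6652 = 53641728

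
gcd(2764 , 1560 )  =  4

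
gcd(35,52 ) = 1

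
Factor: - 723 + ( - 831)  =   - 1554 = -2^1*3^1*7^1 * 37^1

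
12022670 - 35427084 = -23404414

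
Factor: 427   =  7^1*61^1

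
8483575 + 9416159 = 17899734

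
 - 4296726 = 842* ( - 5103)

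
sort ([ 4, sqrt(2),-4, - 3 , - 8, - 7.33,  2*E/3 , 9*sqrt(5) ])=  [ - 8, - 7.33, - 4, - 3,  sqrt (2), 2*E/3, 4,9 * sqrt( 5 )]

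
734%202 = 128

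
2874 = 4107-1233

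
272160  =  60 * 4536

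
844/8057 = 844/8057 = 0.10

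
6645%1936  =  837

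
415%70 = 65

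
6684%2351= 1982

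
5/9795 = 1/1959  =  0.00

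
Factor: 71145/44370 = 2^( - 1 )*3^1*29^( - 1 )*31^1 = 93/58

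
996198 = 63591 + 932607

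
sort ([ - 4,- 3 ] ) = [ - 4, - 3] 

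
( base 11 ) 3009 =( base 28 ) 52q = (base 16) fa2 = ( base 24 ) 6MI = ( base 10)4002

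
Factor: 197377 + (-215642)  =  -5^1*13^1*281^1 = - 18265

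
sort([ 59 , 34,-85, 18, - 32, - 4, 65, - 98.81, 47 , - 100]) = [ - 100 , - 98.81, - 85,- 32,-4, 18, 34, 47,59, 65]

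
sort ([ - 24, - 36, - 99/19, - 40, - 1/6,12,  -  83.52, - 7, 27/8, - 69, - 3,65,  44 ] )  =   [ - 83.52,-69, - 40, - 36, - 24, - 7, - 99/19, - 3, - 1/6,  27/8, 12,44,65 ]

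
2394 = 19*126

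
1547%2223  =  1547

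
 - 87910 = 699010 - 786920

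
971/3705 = 971/3705 = 0.26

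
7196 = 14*514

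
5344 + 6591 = 11935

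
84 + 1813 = 1897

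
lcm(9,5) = 45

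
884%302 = 280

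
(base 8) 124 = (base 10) 84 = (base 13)66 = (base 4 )1110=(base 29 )2Q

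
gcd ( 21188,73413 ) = 1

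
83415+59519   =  142934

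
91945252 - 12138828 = 79806424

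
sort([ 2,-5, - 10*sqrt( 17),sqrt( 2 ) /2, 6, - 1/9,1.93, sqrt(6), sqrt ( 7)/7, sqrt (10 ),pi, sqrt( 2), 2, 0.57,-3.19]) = [ - 10*sqrt(17),-5, - 3.19, - 1/9, sqrt( 7 )/7, 0.57, sqrt(2)/2,  sqrt( 2), 1.93, 2, 2,sqrt(6 ),pi, sqrt(10 ), 6]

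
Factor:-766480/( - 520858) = 440/299 = 2^3*5^1*11^1*13^(  -  1)*23^( - 1) 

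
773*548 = 423604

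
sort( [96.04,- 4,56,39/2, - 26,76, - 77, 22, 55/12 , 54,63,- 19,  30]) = [-77,-26, - 19,- 4, 55/12, 39/2,22,30, 54,56, 63,  76,96.04 ] 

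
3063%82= 29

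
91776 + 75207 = 166983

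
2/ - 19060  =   - 1/9530 = - 0.00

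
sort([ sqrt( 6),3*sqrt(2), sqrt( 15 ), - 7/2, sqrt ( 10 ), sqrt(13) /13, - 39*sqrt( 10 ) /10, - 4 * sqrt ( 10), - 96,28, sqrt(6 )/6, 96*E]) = [-96, - 4 * sqrt( 10),-39*sqrt( 10)/10, - 7/2, sqrt( 13)/13, sqrt( 6 ) /6, sqrt(6) , sqrt(10), sqrt(15 ), 3* sqrt(2 ), 28  ,  96 * E]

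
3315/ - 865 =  - 663/173  =  - 3.83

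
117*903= 105651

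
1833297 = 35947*51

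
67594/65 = 1039 + 59/65 = 1039.91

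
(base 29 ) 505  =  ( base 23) 7m1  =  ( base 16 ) 1072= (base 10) 4210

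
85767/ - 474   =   - 181  +  9/158 = - 180.94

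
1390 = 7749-6359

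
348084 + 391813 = 739897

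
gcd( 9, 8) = 1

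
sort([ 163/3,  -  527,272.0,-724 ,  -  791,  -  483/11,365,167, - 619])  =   [ - 791, - 724 , - 619, - 527,  -  483/11, 163/3,167,272.0,365] 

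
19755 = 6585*3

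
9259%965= 574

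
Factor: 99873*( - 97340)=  - 9721637820 = - 2^2 * 3^6 * 5^1  *31^1*137^1*157^1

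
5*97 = 485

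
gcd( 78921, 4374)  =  27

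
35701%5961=5896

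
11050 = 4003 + 7047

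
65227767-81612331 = -16384564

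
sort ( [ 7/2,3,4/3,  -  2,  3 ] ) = [- 2,4/3, 3, 3, 7/2] 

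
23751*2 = 47502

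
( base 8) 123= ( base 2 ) 1010011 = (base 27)32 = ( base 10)83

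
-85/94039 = - 1 + 93954/94039= - 0.00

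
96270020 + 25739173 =122009193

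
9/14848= 9/14848= 0.00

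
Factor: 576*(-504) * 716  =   - 2^11*3^4 *7^1*179^1 = -  207857664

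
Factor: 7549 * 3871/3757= 29222179/3757 =7^2*13^( -1)*17^( - 2 )*79^1 * 7549^1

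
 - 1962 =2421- 4383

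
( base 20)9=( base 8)11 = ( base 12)9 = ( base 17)9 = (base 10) 9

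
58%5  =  3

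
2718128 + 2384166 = 5102294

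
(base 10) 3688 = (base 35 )30D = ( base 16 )e68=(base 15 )115D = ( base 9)5047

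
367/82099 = 367/82099 =0.00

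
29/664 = 29/664=0.04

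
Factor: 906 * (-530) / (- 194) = 240090/97 = 2^1*3^1*5^1 * 53^1*  97^ ( - 1 )* 151^1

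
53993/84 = 642 + 65/84 = 642.77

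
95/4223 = 95/4223=   0.02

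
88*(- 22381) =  - 1969528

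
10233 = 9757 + 476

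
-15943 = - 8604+-7339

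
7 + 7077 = 7084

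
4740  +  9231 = 13971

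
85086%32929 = 19228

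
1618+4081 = 5699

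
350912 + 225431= 576343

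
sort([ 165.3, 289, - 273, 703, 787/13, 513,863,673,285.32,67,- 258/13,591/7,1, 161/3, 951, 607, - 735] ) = [- 735,-273, - 258/13,  1,161/3, 787/13,67, 591/7,  165.3,285.32,289,513,607 , 673,703,863,  951] 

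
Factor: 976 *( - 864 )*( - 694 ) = 585225216 = 2^10*3^3*61^1*347^1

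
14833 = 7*2119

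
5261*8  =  42088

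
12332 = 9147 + 3185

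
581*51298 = 29804138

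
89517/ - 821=-89517/821= -  109.03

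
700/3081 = 700/3081 = 0.23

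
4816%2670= 2146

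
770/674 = 1 +48/337 = 1.14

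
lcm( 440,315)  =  27720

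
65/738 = 65/738 = 0.09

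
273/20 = 273/20 =13.65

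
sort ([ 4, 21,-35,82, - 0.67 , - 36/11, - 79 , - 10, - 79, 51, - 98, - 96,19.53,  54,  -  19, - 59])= [ - 98, - 96, - 79,  -  79, - 59,-35, - 19, - 10, - 36/11,  -  0.67,4,  19.53,21,51 , 54,82] 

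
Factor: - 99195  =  - 3^1*5^1 * 17^1 * 389^1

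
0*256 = 0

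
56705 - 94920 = - 38215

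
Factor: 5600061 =3^2*37^1*67^1*251^1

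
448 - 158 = 290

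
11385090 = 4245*2682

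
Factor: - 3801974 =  - 2^1*11^1*43^1*4019^1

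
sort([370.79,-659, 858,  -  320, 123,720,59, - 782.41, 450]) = [ - 782.41 , - 659, - 320 , 59,123, 370.79 , 450, 720, 858 ]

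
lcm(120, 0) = 0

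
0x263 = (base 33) ih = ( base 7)1532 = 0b1001100011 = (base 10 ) 611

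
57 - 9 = 48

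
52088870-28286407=23802463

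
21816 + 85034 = 106850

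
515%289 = 226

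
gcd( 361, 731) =1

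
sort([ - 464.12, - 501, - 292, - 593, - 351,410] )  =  [ - 593, - 501, - 464.12, - 351, - 292, 410] 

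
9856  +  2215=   12071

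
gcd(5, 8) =1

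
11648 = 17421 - 5773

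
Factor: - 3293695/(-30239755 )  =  658739/6047951  =  7^( - 1) *13^( - 1) * 41^ (-1) * 61^1* 1621^( - 1)*10799^1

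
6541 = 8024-1483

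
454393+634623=1089016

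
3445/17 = 202 + 11/17 = 202.65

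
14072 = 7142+6930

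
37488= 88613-51125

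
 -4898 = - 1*4898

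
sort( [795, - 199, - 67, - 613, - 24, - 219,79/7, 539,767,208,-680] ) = [ - 680, - 613, - 219, - 199,-67,-24, 79/7, 208, 539, 767, 795 ] 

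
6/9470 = 3/4735= 0.00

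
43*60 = 2580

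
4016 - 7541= - 3525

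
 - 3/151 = -1 + 148/151 = - 0.02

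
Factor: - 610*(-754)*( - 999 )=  - 2^2*3^3*5^1 * 13^1*29^1*37^1*61^1 = - 459480060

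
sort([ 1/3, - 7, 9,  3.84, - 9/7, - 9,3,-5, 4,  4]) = [ - 9, - 7, - 5, - 9/7,1/3,  3, 3.84,  4, 4,9]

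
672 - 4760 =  - 4088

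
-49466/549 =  - 49466/549=-  90.10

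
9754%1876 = 374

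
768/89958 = 128/14993 = 0.01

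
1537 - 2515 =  - 978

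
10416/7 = 1488 = 1488.00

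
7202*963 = 6935526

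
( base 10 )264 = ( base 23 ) bb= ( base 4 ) 10020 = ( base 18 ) EC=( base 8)410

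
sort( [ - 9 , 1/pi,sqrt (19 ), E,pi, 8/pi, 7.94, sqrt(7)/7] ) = [- 9, 1/pi,sqrt( 7 )/7,8/pi,E,pi , sqrt( 19 ),7.94 ] 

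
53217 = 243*219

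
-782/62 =  -  13+12/31 = - 12.61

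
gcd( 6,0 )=6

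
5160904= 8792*587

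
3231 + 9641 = 12872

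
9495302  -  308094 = 9187208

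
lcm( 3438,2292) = 6876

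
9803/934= 10 + 463/934= 10.50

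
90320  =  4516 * 20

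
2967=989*3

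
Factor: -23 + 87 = 2^6 = 64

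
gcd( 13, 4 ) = 1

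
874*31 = 27094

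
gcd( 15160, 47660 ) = 20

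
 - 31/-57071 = 1/1841 = 0.00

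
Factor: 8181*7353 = 3^6*19^1 * 43^1 * 101^1 = 60154893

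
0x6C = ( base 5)413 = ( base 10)108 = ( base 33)39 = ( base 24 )4c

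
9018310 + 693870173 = 702888483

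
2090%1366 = 724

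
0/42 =0 = 0.00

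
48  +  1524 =1572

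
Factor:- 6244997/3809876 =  - 2^( - 2)*7^(  -  1)*11^1*41^1*61^1 *227^1*136067^( - 1 ) 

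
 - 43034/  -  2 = 21517/1 =21517.00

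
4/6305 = 4/6305=0.00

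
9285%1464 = 501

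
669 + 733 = 1402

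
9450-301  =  9149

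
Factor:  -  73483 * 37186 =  - 2^1 * 18593^1*73483^1 = - 2732538838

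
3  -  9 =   -  6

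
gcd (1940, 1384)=4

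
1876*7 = 13132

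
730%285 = 160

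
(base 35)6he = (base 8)17427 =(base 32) 7ON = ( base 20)jhj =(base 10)7959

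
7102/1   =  7102 = 7102.00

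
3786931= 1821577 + 1965354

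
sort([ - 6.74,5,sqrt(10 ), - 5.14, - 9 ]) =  [ - 9 , - 6.74, - 5.14,sqrt( 10), 5]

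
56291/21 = 2680 + 11/21 = 2680.52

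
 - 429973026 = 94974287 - 524947313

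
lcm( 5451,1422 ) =32706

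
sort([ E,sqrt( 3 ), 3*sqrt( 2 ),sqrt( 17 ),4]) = [sqrt( 3), E,4,  sqrt( 17 ), 3*sqrt( 2)]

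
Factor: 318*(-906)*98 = -28234584 = - 2^3*3^2*7^2*53^1*151^1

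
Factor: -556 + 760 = 204 = 2^2*3^1*17^1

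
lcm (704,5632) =5632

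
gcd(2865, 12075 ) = 15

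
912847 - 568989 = 343858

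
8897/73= 121 + 64/73 = 121.88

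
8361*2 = 16722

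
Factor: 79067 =17^1*4651^1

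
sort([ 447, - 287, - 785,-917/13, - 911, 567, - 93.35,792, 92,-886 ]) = [ - 911, - 886, - 785, -287 ,- 93.35, - 917/13,92,  447 , 567,792] 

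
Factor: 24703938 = 2^1*3^2*7^2 *37^1*757^1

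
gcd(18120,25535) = 5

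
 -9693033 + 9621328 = -71705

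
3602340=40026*90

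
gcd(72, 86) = 2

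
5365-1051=4314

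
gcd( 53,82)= 1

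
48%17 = 14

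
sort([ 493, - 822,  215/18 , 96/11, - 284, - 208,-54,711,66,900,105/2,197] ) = [-822,-284 , - 208, - 54, 96/11, 215/18,  105/2 , 66,197,493, 711,900 ] 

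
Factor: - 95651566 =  - 2^1*2963^1*16141^1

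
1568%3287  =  1568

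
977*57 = 55689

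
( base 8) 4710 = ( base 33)29t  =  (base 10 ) 2504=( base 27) 3bk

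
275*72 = 19800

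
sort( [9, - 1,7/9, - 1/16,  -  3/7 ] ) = [-1,  -  3/7,- 1/16,7/9,  9]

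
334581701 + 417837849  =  752419550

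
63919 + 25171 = 89090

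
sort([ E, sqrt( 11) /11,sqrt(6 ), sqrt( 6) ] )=[ sqrt(11) /11,sqrt(6 ), sqrt( 6), E]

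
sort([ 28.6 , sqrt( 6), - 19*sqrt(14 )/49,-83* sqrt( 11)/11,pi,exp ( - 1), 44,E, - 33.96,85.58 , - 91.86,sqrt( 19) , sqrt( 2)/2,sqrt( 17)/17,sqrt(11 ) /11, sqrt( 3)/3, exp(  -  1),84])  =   [-91.86, - 33.96, - 83*sqrt(11)/11, - 19 * sqrt( 14 ) /49,sqrt( 17 )/17,sqrt( 11)/11, exp(-1), exp(- 1),sqrt( 3 ) /3, sqrt( 2)/2 , sqrt ( 6 ),E,pi,sqrt(19), 28.6,44,84,85.58] 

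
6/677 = 6/677  =  0.01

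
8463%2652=507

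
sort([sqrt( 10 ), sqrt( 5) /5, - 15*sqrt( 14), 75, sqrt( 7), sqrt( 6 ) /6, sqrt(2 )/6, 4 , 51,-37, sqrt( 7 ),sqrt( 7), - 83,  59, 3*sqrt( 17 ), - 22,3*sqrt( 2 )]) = [ - 83, - 15*sqrt( 14), - 37, - 22,  sqrt( 2)/6,sqrt ( 6) /6,sqrt ( 5) /5,sqrt( 7 ), sqrt(7 ),sqrt( 7), sqrt( 10 ),  4,3*sqrt( 2), 3*sqrt( 17),  51,59, 75]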